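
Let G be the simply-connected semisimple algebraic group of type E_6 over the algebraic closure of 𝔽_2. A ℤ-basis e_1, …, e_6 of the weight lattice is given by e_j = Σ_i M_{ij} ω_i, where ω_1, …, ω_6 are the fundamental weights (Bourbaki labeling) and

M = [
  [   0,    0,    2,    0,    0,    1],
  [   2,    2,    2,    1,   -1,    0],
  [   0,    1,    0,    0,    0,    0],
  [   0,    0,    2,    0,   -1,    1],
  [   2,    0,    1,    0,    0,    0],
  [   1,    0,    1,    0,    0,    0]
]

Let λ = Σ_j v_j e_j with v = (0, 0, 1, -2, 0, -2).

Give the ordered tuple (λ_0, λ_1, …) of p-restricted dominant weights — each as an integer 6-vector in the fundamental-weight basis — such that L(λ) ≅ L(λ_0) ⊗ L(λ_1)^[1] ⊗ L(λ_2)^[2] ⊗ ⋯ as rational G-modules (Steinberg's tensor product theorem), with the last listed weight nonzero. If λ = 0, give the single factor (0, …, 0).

((0, 0, 0, 0, 1, 1),)

In the fundamental-weight basis, λ has coordinates c = M·v (v = (0, 0, 1, -2, 0, -2)):
  c_1 = (0)·(0) + (0)·(0) + (2)·(1) + (0)·(-2) + (0)·(0) + (1)·(-2) = 0
  c_2 = (2)·(0) + (2)·(0) + (2)·(1) + (1)·(-2) + (-1)·(0) + (0)·(-2) = 0
  c_3 = (0)·(0) + (1)·(0) + (0)·(1) + (0)·(-2) + (0)·(0) + (0)·(-2) = 0
  c_4 = (0)·(0) + (0)·(0) + (2)·(1) + (0)·(-2) + (-1)·(0) + (1)·(-2) = 0
  c_5 = (2)·(0) + (0)·(0) + (1)·(1) + (0)·(-2) + (0)·(0) + (0)·(-2) = 1
  c_6 = (1)·(0) + (0)·(0) + (1)·(1) + (0)·(-2) + (0)·(0) + (0)·(-2) = 1
Writing each c_i in base p = 2:
  c_1 = 0
  c_2 = 0
  c_3 = 0
  c_4 = 0
  c_5 = 1 = 1·2^0
  c_6 = 1 = 1·2^0
Factor λ_0 = (0, 0, 0, 0, 1, 1)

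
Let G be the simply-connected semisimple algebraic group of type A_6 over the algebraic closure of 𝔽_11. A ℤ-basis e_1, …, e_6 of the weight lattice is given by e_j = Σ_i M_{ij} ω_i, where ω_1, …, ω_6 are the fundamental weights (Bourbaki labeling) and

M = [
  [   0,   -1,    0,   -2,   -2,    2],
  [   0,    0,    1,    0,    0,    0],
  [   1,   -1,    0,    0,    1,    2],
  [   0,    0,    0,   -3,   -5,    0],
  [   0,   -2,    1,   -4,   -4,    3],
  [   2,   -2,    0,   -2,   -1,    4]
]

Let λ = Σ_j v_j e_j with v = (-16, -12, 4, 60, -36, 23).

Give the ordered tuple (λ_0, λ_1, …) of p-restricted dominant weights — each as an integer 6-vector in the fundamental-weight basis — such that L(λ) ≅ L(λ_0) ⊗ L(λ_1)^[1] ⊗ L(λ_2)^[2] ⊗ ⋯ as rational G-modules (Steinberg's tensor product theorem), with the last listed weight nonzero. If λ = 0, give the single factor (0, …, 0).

((10, 4, 6, 0, 1, 0),)

Converting to the ω-basis (c_i = row i of M dotted with v = (-16, -12, 4, 60, -36, 23)):
  c_1 = (0)·(-16) + (-1)·(-12) + 0·4 + (-2)·(60) + (-2)·(-36) + 2·23 = 10
  c_2 = (0)·(-16) + (0)·(-12) + 1·4 + 0·60 + (0)·(-36) + 0·23 = 4
  c_3 = (1)·(-16) + (-1)·(-12) + 0·4 + 0·60 + (1)·(-36) + 2·23 = 6
  c_4 = (0)·(-16) + (0)·(-12) + 0·4 + (-3)·(60) + (-5)·(-36) + 0·23 = 0
  c_5 = (0)·(-16) + (-2)·(-12) + 1·4 + (-4)·(60) + (-4)·(-36) + 3·23 = 1
  c_6 = (2)·(-16) + (-2)·(-12) + 0·4 + (-2)·(60) + (-1)·(-36) + 4·23 = 0
Writing each c_i in base p = 11:
  c_1 = 10 = 10·11^0
  c_2 = 4 = 4·11^0
  c_3 = 6 = 6·11^0
  c_4 = 0
  c_5 = 1 = 1·11^0
  c_6 = 0
λ_0 = (10, 4, 6, 0, 1, 0)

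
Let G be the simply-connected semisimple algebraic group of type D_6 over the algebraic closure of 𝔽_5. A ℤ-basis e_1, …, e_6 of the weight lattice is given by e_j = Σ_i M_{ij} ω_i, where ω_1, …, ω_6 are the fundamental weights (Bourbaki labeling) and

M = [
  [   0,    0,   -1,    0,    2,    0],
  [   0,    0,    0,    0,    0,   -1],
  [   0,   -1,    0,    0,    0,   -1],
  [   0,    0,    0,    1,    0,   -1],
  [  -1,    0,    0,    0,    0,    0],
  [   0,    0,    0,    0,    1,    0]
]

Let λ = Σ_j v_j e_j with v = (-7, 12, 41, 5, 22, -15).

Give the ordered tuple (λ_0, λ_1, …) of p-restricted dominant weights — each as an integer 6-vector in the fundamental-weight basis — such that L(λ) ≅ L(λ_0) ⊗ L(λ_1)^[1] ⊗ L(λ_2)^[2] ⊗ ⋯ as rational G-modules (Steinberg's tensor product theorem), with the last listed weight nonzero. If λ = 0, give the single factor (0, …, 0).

In the fundamental-weight basis, λ has coordinates c = M·v (v = (-7, 12, 41, 5, 22, -15)):
  c_1 = (0)·(-7) + 0·12 + (-1)·(41) + 0·5 + 2·22 + (0)·(-15) = 3
  c_2 = (0)·(-7) + 0·12 + 0·41 + 0·5 + 0·22 + (-1)·(-15) = 15
  c_3 = (0)·(-7) + (-1)·(12) + 0·41 + 0·5 + 0·22 + (-1)·(-15) = 3
  c_4 = (0)·(-7) + 0·12 + 0·41 + 1·5 + 0·22 + (-1)·(-15) = 20
  c_5 = (-1)·(-7) + 0·12 + 0·41 + 0·5 + 0·22 + (0)·(-15) = 7
  c_6 = (0)·(-7) + 0·12 + 0·41 + 0·5 + 1·22 + (0)·(-15) = 22
Base-5 expansion of each c_i:
  c_1 = 3 = 3·5^0
  c_2 = 15 = 0·5^0 + 3·5^1
  c_3 = 3 = 3·5^0
  c_4 = 20 = 0·5^0 + 4·5^1
  c_5 = 7 = 2·5^0 + 1·5^1
  c_6 = 22 = 2·5^0 + 4·5^1
λ_0 = (3, 0, 3, 0, 2, 2)
λ_1 = (0, 3, 0, 4, 1, 4)

((3, 0, 3, 0, 2, 2), (0, 3, 0, 4, 1, 4))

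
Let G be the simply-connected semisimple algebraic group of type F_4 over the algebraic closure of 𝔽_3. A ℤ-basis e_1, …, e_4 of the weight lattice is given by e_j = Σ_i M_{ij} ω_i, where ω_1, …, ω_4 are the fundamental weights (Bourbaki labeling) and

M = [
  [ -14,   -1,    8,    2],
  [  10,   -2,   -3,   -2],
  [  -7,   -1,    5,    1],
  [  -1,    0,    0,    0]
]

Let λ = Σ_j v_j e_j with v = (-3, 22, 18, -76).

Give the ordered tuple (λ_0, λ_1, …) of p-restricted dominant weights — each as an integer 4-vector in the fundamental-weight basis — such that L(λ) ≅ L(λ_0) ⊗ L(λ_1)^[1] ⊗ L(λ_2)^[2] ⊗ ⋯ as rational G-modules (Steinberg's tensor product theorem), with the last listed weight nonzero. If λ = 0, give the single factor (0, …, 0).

Compute c_i = Σ_j M_{ij} v_j with v = (-3, 22, 18, -76):
  c_1 = -14*-3 + -1*22 + 8*18 + 2*-76 = 12
  c_2 = 10*-3 + -2*22 + -3*18 + -2*-76 = 24
  c_3 = -7*-3 + -1*22 + 5*18 + 1*-76 = 13
  c_4 = -1*-3 + 0*22 + 0*18 + 0*-76 = 3
p = 3; digits c_i = Σ_j d_{ij}·3^j, 0 ≤ d_{ij} < 3:
  c_1 = 12 = 0·3^0 + 1·3^1 + 1·3^2
  c_2 = 24 = 0·3^0 + 2·3^1 + 2·3^2
  c_3 = 13 = 1·3^0 + 1·3^1 + 1·3^2
  c_4 = 3 = 0·3^0 + 1·3^1
λ_0 = (0, 0, 1, 0)
λ_1 = (1, 2, 1, 1)
λ_2 = (1, 2, 1, 0)

((0, 0, 1, 0), (1, 2, 1, 1), (1, 2, 1, 0))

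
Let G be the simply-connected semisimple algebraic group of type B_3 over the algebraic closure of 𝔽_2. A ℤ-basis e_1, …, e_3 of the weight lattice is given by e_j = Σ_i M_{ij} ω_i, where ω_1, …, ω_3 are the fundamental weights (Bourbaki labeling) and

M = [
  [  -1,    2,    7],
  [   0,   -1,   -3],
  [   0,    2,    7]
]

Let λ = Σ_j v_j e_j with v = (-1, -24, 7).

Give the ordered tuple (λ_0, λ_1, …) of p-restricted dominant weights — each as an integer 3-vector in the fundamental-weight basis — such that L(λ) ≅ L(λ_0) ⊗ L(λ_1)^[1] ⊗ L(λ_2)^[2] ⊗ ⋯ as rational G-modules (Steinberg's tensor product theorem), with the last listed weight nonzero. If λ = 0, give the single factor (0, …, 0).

((0, 1, 1), (1, 1, 0))

Compute c_i = Σ_j M_{ij} v_j with v = (-1, -24, 7):
  c_1 = -1*-1 + 2*-24 + 7*7 = 2
  c_2 = 0*-1 + -1*-24 + -3*7 = 3
  c_3 = 0*-1 + 2*-24 + 7*7 = 1
p = 2; digits c_i = Σ_j d_{ij}·2^j, 0 ≤ d_{ij} < 2:
  c_1 = 2 = 0·2^0 + 1·2^1
  c_2 = 3 = 1·2^0 + 1·2^1
  c_3 = 1 = 1·2^0
p-restricted factor λ_0 = (0, 1, 1)
p-restricted factor λ_1 = (1, 1, 0)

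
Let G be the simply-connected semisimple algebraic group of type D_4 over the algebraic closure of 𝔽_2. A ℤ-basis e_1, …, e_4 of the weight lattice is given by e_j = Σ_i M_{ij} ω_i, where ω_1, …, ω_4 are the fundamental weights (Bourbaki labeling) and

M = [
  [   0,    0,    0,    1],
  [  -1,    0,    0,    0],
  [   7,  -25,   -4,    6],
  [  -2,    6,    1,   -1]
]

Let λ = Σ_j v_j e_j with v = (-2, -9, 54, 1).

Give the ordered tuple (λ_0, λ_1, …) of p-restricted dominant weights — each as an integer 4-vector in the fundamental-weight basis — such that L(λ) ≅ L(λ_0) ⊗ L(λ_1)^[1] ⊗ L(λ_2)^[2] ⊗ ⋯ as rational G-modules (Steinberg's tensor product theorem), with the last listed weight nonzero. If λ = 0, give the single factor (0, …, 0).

Compute c_i = Σ_j M_{ij} v_j with v = (-2, -9, 54, 1):
  c_1 = 0*-2 + 0*-9 + 0*54 + 1*1 = 1
  c_2 = -1*-2 + 0*-9 + 0*54 + 0*1 = 2
  c_3 = 7*-2 + -25*-9 + -4*54 + 6*1 = 1
  c_4 = -2*-2 + 6*-9 + 1*54 + -1*1 = 3
Base-2 expansion of each c_i:
  c_1 = 1 = 1·2^0
  c_2 = 2 = 0·2^0 + 1·2^1
  c_3 = 1 = 1·2^0
  c_4 = 3 = 1·2^0 + 1·2^1
λ_0 = (1, 0, 1, 1)
λ_1 = (0, 1, 0, 1)

((1, 0, 1, 1), (0, 1, 0, 1))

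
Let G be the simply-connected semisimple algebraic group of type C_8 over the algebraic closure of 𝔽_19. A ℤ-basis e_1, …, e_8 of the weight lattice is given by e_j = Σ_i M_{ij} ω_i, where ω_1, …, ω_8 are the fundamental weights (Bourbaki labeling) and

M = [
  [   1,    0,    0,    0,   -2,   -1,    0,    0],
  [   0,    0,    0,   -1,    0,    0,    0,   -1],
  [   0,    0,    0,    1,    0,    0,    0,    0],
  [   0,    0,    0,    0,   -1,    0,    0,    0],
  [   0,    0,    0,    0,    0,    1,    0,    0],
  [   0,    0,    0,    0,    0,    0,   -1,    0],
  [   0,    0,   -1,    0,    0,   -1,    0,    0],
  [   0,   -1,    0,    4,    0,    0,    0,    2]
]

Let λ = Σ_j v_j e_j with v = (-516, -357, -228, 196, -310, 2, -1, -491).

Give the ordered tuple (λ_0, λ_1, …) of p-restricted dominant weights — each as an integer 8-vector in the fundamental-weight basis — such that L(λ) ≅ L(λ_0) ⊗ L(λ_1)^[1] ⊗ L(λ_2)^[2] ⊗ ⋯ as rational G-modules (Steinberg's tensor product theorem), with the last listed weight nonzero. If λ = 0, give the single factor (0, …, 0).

((7, 10, 6, 6, 2, 1, 17, 7), (5, 15, 10, 16, 0, 0, 11, 8))

Compute c_i = Σ_j M_{ij} v_j with v = (-516, -357, -228, 196, -310, 2, -1, -491):
  c_1 = (1)·(-516) + (0)·(-357) + (0)·(-228) + (0)·(196) + (-2)·(-310) + (-1)·(2) + (0)·(-1) + (0)·(-491) = 102
  c_2 = (0)·(-516) + (0)·(-357) + (0)·(-228) + (-1)·(196) + (0)·(-310) + (0)·(2) + (0)·(-1) + (-1)·(-491) = 295
  c_3 = (0)·(-516) + (0)·(-357) + (0)·(-228) + (1)·(196) + (0)·(-310) + (0)·(2) + (0)·(-1) + (0)·(-491) = 196
  c_4 = (0)·(-516) + (0)·(-357) + (0)·(-228) + (0)·(196) + (-1)·(-310) + (0)·(2) + (0)·(-1) + (0)·(-491) = 310
  c_5 = (0)·(-516) + (0)·(-357) + (0)·(-228) + (0)·(196) + (0)·(-310) + (1)·(2) + (0)·(-1) + (0)·(-491) = 2
  c_6 = (0)·(-516) + (0)·(-357) + (0)·(-228) + (0)·(196) + (0)·(-310) + (0)·(2) + (-1)·(-1) + (0)·(-491) = 1
  c_7 = (0)·(-516) + (0)·(-357) + (-1)·(-228) + (0)·(196) + (0)·(-310) + (-1)·(2) + (0)·(-1) + (0)·(-491) = 226
  c_8 = (0)·(-516) + (-1)·(-357) + (0)·(-228) + (4)·(196) + (0)·(-310) + (0)·(2) + (0)·(-1) + (2)·(-491) = 159
p = 19; digits c_i = Σ_j d_{ij}·19^j, 0 ≤ d_{ij} < 19:
  c_1 = 102 = 7·19^0 + 5·19^1
  c_2 = 295 = 10·19^0 + 15·19^1
  c_3 = 196 = 6·19^0 + 10·19^1
  c_4 = 310 = 6·19^0 + 16·19^1
  c_5 = 2 = 2·19^0
  c_6 = 1 = 1·19^0
  c_7 = 226 = 17·19^0 + 11·19^1
  c_8 = 159 = 7·19^0 + 8·19^1
Factor λ_0 = (7, 10, 6, 6, 2, 1, 17, 7)
Factor λ_1 = (5, 15, 10, 16, 0, 0, 11, 8)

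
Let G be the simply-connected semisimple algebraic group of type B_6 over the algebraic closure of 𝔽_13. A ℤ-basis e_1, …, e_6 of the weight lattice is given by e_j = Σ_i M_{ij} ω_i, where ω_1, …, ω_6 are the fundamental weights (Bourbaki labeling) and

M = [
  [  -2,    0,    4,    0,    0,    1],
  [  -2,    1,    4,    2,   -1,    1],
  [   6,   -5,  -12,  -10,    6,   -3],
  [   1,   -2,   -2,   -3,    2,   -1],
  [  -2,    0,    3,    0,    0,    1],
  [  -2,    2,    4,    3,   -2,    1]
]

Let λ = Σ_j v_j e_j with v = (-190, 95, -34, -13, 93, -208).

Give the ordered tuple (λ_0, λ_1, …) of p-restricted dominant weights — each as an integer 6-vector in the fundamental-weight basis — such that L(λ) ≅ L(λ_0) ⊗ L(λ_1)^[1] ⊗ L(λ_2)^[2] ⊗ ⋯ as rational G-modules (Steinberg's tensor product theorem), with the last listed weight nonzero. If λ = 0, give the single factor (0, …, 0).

((10, 12, 1, 4, 5, 1), (2, 0, 8, 9, 5, 0))

Change of basis e → ω: c = M·v where v = (-190, 95, -34, -13, 93, -208):
  c_1 = (-2)·(-190) + 0·95 + (4)·(-34) + (0)·(-13) + 0·93 + (1)·(-208) = 36
  c_2 = (-2)·(-190) + 1·95 + (4)·(-34) + (2)·(-13) + (-1)·(93) + (1)·(-208) = 12
  c_3 = (6)·(-190) + (-5)·(95) + (-12)·(-34) + (-10)·(-13) + 6·93 + (-3)·(-208) = 105
  c_4 = (1)·(-190) + (-2)·(95) + (-2)·(-34) + (-3)·(-13) + 2·93 + (-1)·(-208) = 121
  c_5 = (-2)·(-190) + 0·95 + (3)·(-34) + (0)·(-13) + 0·93 + (1)·(-208) = 70
  c_6 = (-2)·(-190) + 2·95 + (4)·(-34) + (3)·(-13) + (-2)·(93) + (1)·(-208) = 1
Base-13 expansion of each c_i:
  c_1 = 36 = 10·13^0 + 2·13^1
  c_2 = 12 = 12·13^0
  c_3 = 105 = 1·13^0 + 8·13^1
  c_4 = 121 = 4·13^0 + 9·13^1
  c_5 = 70 = 5·13^0 + 5·13^1
  c_6 = 1 = 1·13^0
λ_0 = (10, 12, 1, 4, 5, 1)
λ_1 = (2, 0, 8, 9, 5, 0)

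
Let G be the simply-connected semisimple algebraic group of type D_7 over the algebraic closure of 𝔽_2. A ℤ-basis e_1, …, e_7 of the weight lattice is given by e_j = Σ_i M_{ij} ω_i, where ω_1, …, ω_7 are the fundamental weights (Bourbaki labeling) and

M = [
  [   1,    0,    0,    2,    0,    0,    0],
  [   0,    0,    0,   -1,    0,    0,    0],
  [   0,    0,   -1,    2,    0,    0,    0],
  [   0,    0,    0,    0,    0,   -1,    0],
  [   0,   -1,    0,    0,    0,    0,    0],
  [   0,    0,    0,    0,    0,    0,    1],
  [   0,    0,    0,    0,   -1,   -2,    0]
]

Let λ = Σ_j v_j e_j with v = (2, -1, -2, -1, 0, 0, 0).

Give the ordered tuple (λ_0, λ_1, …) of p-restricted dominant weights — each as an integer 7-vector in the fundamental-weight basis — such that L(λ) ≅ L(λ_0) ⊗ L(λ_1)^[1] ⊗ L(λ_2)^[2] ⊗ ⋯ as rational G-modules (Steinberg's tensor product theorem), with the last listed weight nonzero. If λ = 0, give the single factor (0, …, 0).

Change of basis e → ω: c = M·v where v = (2, -1, -2, -1, 0, 0, 0):
  c_1 = 1*2 + 0*-1 + 0*-2 + 2*-1 + 0*0 + 0*0 + 0*0 = 0
  c_2 = 0*2 + 0*-1 + 0*-2 + -1*-1 + 0*0 + 0*0 + 0*0 = 1
  c_3 = 0*2 + 0*-1 + -1*-2 + 2*-1 + 0*0 + 0*0 + 0*0 = 0
  c_4 = 0*2 + 0*-1 + 0*-2 + 0*-1 + 0*0 + -1*0 + 0*0 = 0
  c_5 = 0*2 + -1*-1 + 0*-2 + 0*-1 + 0*0 + 0*0 + 0*0 = 1
  c_6 = 0*2 + 0*-1 + 0*-2 + 0*-1 + 0*0 + 0*0 + 1*0 = 0
  c_7 = 0*2 + 0*-1 + 0*-2 + 0*-1 + -1*0 + -2*0 + 0*0 = 0
p = 2; digits c_i = Σ_j d_{ij}·2^j, 0 ≤ d_{ij} < 2:
  c_1 = 0
  c_2 = 1 = 1·2^0
  c_3 = 0
  c_4 = 0
  c_5 = 1 = 1·2^0
  c_6 = 0
  c_7 = 0
p-restricted factor λ_0 = (0, 1, 0, 0, 1, 0, 0)

((0, 1, 0, 0, 1, 0, 0),)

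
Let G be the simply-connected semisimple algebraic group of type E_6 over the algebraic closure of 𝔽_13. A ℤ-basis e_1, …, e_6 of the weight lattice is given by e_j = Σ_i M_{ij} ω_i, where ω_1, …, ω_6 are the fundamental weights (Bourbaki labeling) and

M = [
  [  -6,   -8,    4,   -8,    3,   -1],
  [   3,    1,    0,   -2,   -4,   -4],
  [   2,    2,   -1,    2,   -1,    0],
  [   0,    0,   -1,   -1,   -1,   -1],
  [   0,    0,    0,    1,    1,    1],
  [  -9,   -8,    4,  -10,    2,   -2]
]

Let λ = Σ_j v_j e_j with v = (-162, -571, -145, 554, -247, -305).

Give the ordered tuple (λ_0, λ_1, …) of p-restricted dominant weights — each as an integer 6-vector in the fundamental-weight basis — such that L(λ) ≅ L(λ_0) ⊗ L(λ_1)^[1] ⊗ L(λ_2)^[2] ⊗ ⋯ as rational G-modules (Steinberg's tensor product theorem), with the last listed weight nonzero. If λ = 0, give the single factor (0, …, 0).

ω-coordinates c = M·v, v = (-162, -571, -145, 554, -247, -305):
  c_1 = -6*-162 + -8*-571 + 4*-145 + -8*554 + 3*-247 + -1*-305 = 92
  c_2 = 3*-162 + 1*-571 + 0*-145 + -2*554 + -4*-247 + -4*-305 = 43
  c_3 = 2*-162 + 2*-571 + -1*-145 + 2*554 + -1*-247 + 0*-305 = 34
  c_4 = 0*-162 + 0*-571 + -1*-145 + -1*554 + -1*-247 + -1*-305 = 143
  c_5 = 0*-162 + 0*-571 + 0*-145 + 1*554 + 1*-247 + 1*-305 = 2
  c_6 = -9*-162 + -8*-571 + 4*-145 + -10*554 + 2*-247 + -2*-305 = 22
Writing each c_i in base p = 13:
  c_1 = 92 = 1·13^0 + 7·13^1
  c_2 = 43 = 4·13^0 + 3·13^1
  c_3 = 34 = 8·13^0 + 2·13^1
  c_4 = 143 = 0·13^0 + 11·13^1
  c_5 = 2 = 2·13^0
  c_6 = 22 = 9·13^0 + 1·13^1
Factor λ_0 = (1, 4, 8, 0, 2, 9)
Factor λ_1 = (7, 3, 2, 11, 0, 1)

((1, 4, 8, 0, 2, 9), (7, 3, 2, 11, 0, 1))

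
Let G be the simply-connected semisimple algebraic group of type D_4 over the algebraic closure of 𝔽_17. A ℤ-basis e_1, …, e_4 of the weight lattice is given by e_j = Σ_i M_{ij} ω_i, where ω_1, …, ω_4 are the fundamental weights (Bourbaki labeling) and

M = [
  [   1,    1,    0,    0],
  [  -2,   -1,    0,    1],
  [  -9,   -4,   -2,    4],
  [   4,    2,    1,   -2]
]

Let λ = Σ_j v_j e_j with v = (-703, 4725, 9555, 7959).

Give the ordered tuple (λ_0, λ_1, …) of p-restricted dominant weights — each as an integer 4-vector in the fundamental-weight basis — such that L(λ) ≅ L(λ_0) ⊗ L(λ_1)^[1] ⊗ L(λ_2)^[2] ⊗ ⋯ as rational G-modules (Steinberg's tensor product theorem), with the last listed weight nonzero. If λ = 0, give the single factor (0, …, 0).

((10, 16, 0, 3), (15, 0, 9, 16), (13, 16, 0, 0))

Converting to the ω-basis (c_i = row i of M dotted with v = (-703, 4725, 9555, 7959)):
  c_1 = 1*-703 + 1*4725 + 0*9555 + 0*7959 = 4022
  c_2 = -2*-703 + -1*4725 + 0*9555 + 1*7959 = 4640
  c_3 = -9*-703 + -4*4725 + -2*9555 + 4*7959 = 153
  c_4 = 4*-703 + 2*4725 + 1*9555 + -2*7959 = 275
Base-17 expansion of each c_i:
  c_1 = 4022 = 10·17^0 + 15·17^1 + 13·17^2
  c_2 = 4640 = 16·17^0 + 0·17^1 + 16·17^2
  c_3 = 153 = 0·17^0 + 9·17^1
  c_4 = 275 = 3·17^0 + 16·17^1
λ_0 = (10, 16, 0, 3)
λ_1 = (15, 0, 9, 16)
λ_2 = (13, 16, 0, 0)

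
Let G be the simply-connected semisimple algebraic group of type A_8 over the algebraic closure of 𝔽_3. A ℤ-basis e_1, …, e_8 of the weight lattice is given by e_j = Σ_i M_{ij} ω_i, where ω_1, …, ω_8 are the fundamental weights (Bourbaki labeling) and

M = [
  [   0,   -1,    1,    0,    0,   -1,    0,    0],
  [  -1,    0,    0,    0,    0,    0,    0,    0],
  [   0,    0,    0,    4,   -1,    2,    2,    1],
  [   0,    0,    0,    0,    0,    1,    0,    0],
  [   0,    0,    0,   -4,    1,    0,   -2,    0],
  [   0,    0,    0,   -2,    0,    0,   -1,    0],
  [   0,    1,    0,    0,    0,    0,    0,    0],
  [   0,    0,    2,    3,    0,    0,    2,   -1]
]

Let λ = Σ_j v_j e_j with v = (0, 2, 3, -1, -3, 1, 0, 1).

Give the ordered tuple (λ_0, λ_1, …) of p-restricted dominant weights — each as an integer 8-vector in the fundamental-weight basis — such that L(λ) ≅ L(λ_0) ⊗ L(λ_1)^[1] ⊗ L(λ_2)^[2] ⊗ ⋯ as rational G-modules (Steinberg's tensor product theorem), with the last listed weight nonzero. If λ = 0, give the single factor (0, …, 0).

Change of basis e → ω: c = M·v where v = (0, 2, 3, -1, -3, 1, 0, 1):
  c_1 = 0*0 + -1*2 + 1*3 + 0*-1 + 0*-3 + -1*1 + 0*0 + 0*1 = 0
  c_2 = -1*0 + 0*2 + 0*3 + 0*-1 + 0*-3 + 0*1 + 0*0 + 0*1 = 0
  c_3 = 0*0 + 0*2 + 0*3 + 4*-1 + -1*-3 + 2*1 + 2*0 + 1*1 = 2
  c_4 = 0*0 + 0*2 + 0*3 + 0*-1 + 0*-3 + 1*1 + 0*0 + 0*1 = 1
  c_5 = 0*0 + 0*2 + 0*3 + -4*-1 + 1*-3 + 0*1 + -2*0 + 0*1 = 1
  c_6 = 0*0 + 0*2 + 0*3 + -2*-1 + 0*-3 + 0*1 + -1*0 + 0*1 = 2
  c_7 = 0*0 + 1*2 + 0*3 + 0*-1 + 0*-3 + 0*1 + 0*0 + 0*1 = 2
  c_8 = 0*0 + 0*2 + 2*3 + 3*-1 + 0*-3 + 0*1 + 2*0 + -1*1 = 2
Expand coordinatewise in base 3:
  c_1 = 0
  c_2 = 0
  c_3 = 2 = 2·3^0
  c_4 = 1 = 1·3^0
  c_5 = 1 = 1·3^0
  c_6 = 2 = 2·3^0
  c_7 = 2 = 2·3^0
  c_8 = 2 = 2·3^0
Factor λ_0 = (0, 0, 2, 1, 1, 2, 2, 2)

((0, 0, 2, 1, 1, 2, 2, 2),)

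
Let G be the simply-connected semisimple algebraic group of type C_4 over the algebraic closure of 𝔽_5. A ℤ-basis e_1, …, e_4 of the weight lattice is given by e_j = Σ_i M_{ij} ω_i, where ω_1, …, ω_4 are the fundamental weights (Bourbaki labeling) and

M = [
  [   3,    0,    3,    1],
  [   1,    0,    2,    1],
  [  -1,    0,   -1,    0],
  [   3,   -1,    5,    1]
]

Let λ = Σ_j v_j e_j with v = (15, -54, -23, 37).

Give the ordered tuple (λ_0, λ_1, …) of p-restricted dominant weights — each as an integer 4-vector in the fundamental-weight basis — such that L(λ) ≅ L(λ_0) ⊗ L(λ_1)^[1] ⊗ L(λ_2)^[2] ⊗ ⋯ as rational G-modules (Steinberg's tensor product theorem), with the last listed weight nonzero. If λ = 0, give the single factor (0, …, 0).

Change of basis e → ω: c = M·v where v = (15, -54, -23, 37):
  c_1 = 3*15 + 0*-54 + 3*-23 + 1*37 = 13
  c_2 = 1*15 + 0*-54 + 2*-23 + 1*37 = 6
  c_3 = -1*15 + 0*-54 + -1*-23 + 0*37 = 8
  c_4 = 3*15 + -1*-54 + 5*-23 + 1*37 = 21
Expand coordinatewise in base 5:
  c_1 = 13 = 3·5^0 + 2·5^1
  c_2 = 6 = 1·5^0 + 1·5^1
  c_3 = 8 = 3·5^0 + 1·5^1
  c_4 = 21 = 1·5^0 + 4·5^1
Factor λ_0 = (3, 1, 3, 1)
Factor λ_1 = (2, 1, 1, 4)

((3, 1, 3, 1), (2, 1, 1, 4))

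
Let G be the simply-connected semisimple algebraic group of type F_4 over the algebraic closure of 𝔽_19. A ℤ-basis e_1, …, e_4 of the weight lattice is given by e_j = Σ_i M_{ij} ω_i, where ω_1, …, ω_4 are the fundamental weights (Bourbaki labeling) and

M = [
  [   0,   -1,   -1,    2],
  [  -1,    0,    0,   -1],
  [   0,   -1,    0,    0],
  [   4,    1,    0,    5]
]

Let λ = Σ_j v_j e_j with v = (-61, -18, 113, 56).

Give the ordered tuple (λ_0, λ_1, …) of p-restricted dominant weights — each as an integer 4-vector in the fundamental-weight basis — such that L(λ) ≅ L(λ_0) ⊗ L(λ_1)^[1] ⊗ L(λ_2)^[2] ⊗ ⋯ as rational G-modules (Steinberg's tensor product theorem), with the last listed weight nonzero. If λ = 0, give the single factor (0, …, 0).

((17, 5, 18, 18),)

ω-coordinates c = M·v, v = (-61, -18, 113, 56):
  c_1 = 0*-61 + -1*-18 + -1*113 + 2*56 = 17
  c_2 = -1*-61 + 0*-18 + 0*113 + -1*56 = 5
  c_3 = 0*-61 + -1*-18 + 0*113 + 0*56 = 18
  c_4 = 4*-61 + 1*-18 + 0*113 + 5*56 = 18
Base-19 expansion of each c_i:
  c_1 = 17 = 17·19^0
  c_2 = 5 = 5·19^0
  c_3 = 18 = 18·19^0
  c_4 = 18 = 18·19^0
λ_0 = (17, 5, 18, 18)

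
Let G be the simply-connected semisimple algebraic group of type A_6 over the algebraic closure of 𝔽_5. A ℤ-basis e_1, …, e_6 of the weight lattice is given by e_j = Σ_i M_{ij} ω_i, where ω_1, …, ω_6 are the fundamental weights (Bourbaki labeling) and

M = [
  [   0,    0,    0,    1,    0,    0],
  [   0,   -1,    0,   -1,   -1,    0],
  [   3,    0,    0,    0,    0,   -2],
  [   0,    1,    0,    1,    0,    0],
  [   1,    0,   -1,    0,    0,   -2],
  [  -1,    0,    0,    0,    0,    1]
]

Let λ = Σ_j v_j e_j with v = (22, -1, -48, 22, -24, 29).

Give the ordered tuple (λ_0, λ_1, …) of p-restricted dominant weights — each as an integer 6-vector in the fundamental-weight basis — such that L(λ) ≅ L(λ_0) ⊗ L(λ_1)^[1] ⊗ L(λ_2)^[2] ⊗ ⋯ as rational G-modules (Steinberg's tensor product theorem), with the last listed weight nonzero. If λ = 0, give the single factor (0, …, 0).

Converting to the ω-basis (c_i = row i of M dotted with v = (22, -1, -48, 22, -24, 29)):
  c_1 = (0)·(22) + (0)·(-1) + (0)·(-48) + (1)·(22) + (0)·(-24) + (0)·(29) = 22
  c_2 = (0)·(22) + (-1)·(-1) + (0)·(-48) + (-1)·(22) + (-1)·(-24) + (0)·(29) = 3
  c_3 = (3)·(22) + (0)·(-1) + (0)·(-48) + (0)·(22) + (0)·(-24) + (-2)·(29) = 8
  c_4 = (0)·(22) + (1)·(-1) + (0)·(-48) + (1)·(22) + (0)·(-24) + (0)·(29) = 21
  c_5 = (1)·(22) + (0)·(-1) + (-1)·(-48) + (0)·(22) + (0)·(-24) + (-2)·(29) = 12
  c_6 = (-1)·(22) + (0)·(-1) + (0)·(-48) + (0)·(22) + (0)·(-24) + (1)·(29) = 7
Base-5 expansion of each c_i:
  c_1 = 22 = 2·5^0 + 4·5^1
  c_2 = 3 = 3·5^0
  c_3 = 8 = 3·5^0 + 1·5^1
  c_4 = 21 = 1·5^0 + 4·5^1
  c_5 = 12 = 2·5^0 + 2·5^1
  c_6 = 7 = 2·5^0 + 1·5^1
λ_0 = (2, 3, 3, 1, 2, 2)
λ_1 = (4, 0, 1, 4, 2, 1)

((2, 3, 3, 1, 2, 2), (4, 0, 1, 4, 2, 1))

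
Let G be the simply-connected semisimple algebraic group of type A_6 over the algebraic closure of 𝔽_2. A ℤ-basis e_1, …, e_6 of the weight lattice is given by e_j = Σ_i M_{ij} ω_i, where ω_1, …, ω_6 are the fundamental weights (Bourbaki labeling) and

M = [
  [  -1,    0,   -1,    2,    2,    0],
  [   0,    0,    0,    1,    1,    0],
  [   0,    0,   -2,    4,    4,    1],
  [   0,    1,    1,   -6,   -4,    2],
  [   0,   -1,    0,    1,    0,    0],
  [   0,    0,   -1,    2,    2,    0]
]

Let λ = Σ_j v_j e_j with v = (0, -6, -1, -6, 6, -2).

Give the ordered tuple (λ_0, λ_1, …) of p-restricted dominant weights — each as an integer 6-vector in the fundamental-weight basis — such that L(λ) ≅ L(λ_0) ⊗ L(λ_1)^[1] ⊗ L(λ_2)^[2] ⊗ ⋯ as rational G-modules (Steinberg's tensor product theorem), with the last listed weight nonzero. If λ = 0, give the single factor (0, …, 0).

((1, 0, 0, 1, 0, 1),)

Converting to the ω-basis (c_i = row i of M dotted with v = (0, -6, -1, -6, 6, -2)):
  c_1 = (-1)·(0) + (0)·(-6) + (-1)·(-1) + (2)·(-6) + (2)·(6) + (0)·(-2) = 1
  c_2 = (0)·(0) + (0)·(-6) + (0)·(-1) + (1)·(-6) + (1)·(6) + (0)·(-2) = 0
  c_3 = (0)·(0) + (0)·(-6) + (-2)·(-1) + (4)·(-6) + (4)·(6) + (1)·(-2) = 0
  c_4 = (0)·(0) + (1)·(-6) + (1)·(-1) + (-6)·(-6) + (-4)·(6) + (2)·(-2) = 1
  c_5 = (0)·(0) + (-1)·(-6) + (0)·(-1) + (1)·(-6) + (0)·(6) + (0)·(-2) = 0
  c_6 = (0)·(0) + (0)·(-6) + (-1)·(-1) + (2)·(-6) + (2)·(6) + (0)·(-2) = 1
p = 2; digits c_i = Σ_j d_{ij}·2^j, 0 ≤ d_{ij} < 2:
  c_1 = 1 = 1·2^0
  c_2 = 0
  c_3 = 0
  c_4 = 1 = 1·2^0
  c_5 = 0
  c_6 = 1 = 1·2^0
p-restricted factor λ_0 = (1, 0, 0, 1, 0, 1)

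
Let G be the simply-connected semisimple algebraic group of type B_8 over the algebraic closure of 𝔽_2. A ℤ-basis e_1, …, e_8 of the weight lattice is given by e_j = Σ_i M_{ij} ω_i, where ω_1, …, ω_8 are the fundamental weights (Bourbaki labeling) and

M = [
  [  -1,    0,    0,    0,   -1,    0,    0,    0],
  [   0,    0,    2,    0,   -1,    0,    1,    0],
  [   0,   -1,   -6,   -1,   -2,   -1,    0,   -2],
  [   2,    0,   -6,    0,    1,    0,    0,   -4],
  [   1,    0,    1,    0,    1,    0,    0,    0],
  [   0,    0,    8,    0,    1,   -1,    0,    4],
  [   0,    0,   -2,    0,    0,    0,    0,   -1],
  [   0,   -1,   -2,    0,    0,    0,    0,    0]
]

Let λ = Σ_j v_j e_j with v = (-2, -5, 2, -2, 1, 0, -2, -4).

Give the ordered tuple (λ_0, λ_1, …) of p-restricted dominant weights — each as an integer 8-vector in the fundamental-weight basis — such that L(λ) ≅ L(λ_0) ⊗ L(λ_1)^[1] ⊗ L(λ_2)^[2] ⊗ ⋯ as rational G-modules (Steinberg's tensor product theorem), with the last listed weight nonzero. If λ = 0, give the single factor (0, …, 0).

ω-coordinates c = M·v, v = (-2, -5, 2, -2, 1, 0, -2, -4):
  c_1 = (-1)·(-2) + (0)·(-5) + (0)·(2) + (0)·(-2) + (-1)·(1) + (0)·(0) + (0)·(-2) + (0)·(-4) = 1
  c_2 = (0)·(-2) + (0)·(-5) + (2)·(2) + (0)·(-2) + (-1)·(1) + (0)·(0) + (1)·(-2) + (0)·(-4) = 1
  c_3 = (0)·(-2) + (-1)·(-5) + (-6)·(2) + (-1)·(-2) + (-2)·(1) + (-1)·(0) + (0)·(-2) + (-2)·(-4) = 1
  c_4 = (2)·(-2) + (0)·(-5) + (-6)·(2) + (0)·(-2) + (1)·(1) + (0)·(0) + (0)·(-2) + (-4)·(-4) = 1
  c_5 = (1)·(-2) + (0)·(-5) + (1)·(2) + (0)·(-2) + (1)·(1) + (0)·(0) + (0)·(-2) + (0)·(-4) = 1
  c_6 = (0)·(-2) + (0)·(-5) + (8)·(2) + (0)·(-2) + (1)·(1) + (-1)·(0) + (0)·(-2) + (4)·(-4) = 1
  c_7 = (0)·(-2) + (0)·(-5) + (-2)·(2) + (0)·(-2) + (0)·(1) + (0)·(0) + (0)·(-2) + (-1)·(-4) = 0
  c_8 = (0)·(-2) + (-1)·(-5) + (-2)·(2) + (0)·(-2) + (0)·(1) + (0)·(0) + (0)·(-2) + (0)·(-4) = 1
Base-2 expansion of each c_i:
  c_1 = 1 = 1·2^0
  c_2 = 1 = 1·2^0
  c_3 = 1 = 1·2^0
  c_4 = 1 = 1·2^0
  c_5 = 1 = 1·2^0
  c_6 = 1 = 1·2^0
  c_7 = 0
  c_8 = 1 = 1·2^0
p-restricted factor λ_0 = (1, 1, 1, 1, 1, 1, 0, 1)

((1, 1, 1, 1, 1, 1, 0, 1),)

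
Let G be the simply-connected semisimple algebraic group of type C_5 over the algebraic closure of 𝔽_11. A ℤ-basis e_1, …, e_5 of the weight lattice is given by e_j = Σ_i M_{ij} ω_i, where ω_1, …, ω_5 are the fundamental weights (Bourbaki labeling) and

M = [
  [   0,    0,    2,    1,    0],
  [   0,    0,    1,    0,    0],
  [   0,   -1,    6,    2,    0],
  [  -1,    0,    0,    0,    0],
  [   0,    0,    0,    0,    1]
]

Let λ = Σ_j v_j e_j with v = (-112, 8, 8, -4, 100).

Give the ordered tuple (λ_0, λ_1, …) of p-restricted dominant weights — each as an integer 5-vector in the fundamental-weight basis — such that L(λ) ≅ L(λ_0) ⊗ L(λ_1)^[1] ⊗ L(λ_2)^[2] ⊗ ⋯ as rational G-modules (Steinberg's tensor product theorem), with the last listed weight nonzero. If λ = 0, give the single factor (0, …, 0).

Converting to the ω-basis (c_i = row i of M dotted with v = (-112, 8, 8, -4, 100)):
  c_1 = (0)·(-112) + 0·8 + 2·8 + (1)·(-4) + 0·100 = 12
  c_2 = (0)·(-112) + 0·8 + 1·8 + (0)·(-4) + 0·100 = 8
  c_3 = (0)·(-112) + (-1)·(8) + 6·8 + (2)·(-4) + 0·100 = 32
  c_4 = (-1)·(-112) + 0·8 + 0·8 + (0)·(-4) + 0·100 = 112
  c_5 = (0)·(-112) + 0·8 + 0·8 + (0)·(-4) + 1·100 = 100
p = 11; digits c_i = Σ_j d_{ij}·11^j, 0 ≤ d_{ij} < 11:
  c_1 = 12 = 1·11^0 + 1·11^1
  c_2 = 8 = 8·11^0
  c_3 = 32 = 10·11^0 + 2·11^1
  c_4 = 112 = 2·11^0 + 10·11^1
  c_5 = 100 = 1·11^0 + 9·11^1
p-restricted factor λ_0 = (1, 8, 10, 2, 1)
p-restricted factor λ_1 = (1, 0, 2, 10, 9)

((1, 8, 10, 2, 1), (1, 0, 2, 10, 9))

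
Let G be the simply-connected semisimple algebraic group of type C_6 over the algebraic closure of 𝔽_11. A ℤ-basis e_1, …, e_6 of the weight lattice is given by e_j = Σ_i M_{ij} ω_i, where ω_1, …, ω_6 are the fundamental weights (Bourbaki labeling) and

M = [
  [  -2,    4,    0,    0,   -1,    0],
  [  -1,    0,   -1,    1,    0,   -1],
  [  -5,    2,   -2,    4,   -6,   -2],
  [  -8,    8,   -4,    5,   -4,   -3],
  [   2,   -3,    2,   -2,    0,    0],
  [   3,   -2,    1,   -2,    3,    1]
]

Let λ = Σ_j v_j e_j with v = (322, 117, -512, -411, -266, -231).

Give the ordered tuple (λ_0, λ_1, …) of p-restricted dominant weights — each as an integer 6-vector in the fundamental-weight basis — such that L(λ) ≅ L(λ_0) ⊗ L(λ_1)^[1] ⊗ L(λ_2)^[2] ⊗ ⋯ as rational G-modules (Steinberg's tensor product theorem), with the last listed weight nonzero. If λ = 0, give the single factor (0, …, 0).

Converting to the ω-basis (c_i = row i of M dotted with v = (322, 117, -512, -411, -266, -231)):
  c_1 = (-2)·(322) + (4)·(117) + (0)·(-512) + (0)·(-411) + (-1)·(-266) + (0)·(-231) = 90
  c_2 = (-1)·(322) + (0)·(117) + (-1)·(-512) + (1)·(-411) + (0)·(-266) + (-1)·(-231) = 10
  c_3 = (-5)·(322) + (2)·(117) + (-2)·(-512) + (4)·(-411) + (-6)·(-266) + (-2)·(-231) = 62
  c_4 = (-8)·(322) + (8)·(117) + (-4)·(-512) + (5)·(-411) + (-4)·(-266) + (-3)·(-231) = 110
  c_5 = (2)·(322) + (-3)·(117) + (2)·(-512) + (-2)·(-411) + (0)·(-266) + (0)·(-231) = 91
  c_6 = (3)·(322) + (-2)·(117) + (1)·(-512) + (-2)·(-411) + (3)·(-266) + (1)·(-231) = 13
p = 11; digits c_i = Σ_j d_{ij}·11^j, 0 ≤ d_{ij} < 11:
  c_1 = 90 = 2·11^0 + 8·11^1
  c_2 = 10 = 10·11^0
  c_3 = 62 = 7·11^0 + 5·11^1
  c_4 = 110 = 0·11^0 + 10·11^1
  c_5 = 91 = 3·11^0 + 8·11^1
  c_6 = 13 = 2·11^0 + 1·11^1
λ_0 = (2, 10, 7, 0, 3, 2)
λ_1 = (8, 0, 5, 10, 8, 1)

((2, 10, 7, 0, 3, 2), (8, 0, 5, 10, 8, 1))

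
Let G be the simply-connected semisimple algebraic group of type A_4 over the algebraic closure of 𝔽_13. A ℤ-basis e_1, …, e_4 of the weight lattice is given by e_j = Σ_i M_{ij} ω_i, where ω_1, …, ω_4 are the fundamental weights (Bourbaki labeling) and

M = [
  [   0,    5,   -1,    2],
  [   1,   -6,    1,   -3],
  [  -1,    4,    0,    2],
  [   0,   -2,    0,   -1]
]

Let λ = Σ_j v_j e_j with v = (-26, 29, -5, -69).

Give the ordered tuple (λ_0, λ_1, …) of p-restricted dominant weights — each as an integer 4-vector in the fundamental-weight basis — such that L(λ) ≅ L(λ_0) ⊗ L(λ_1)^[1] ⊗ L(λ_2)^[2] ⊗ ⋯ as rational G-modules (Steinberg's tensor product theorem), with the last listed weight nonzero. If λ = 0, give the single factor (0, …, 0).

In the fundamental-weight basis, λ has coordinates c = M·v (v = (-26, 29, -5, -69)):
  c_1 = 0*-26 + 5*29 + -1*-5 + 2*-69 = 12
  c_2 = 1*-26 + -6*29 + 1*-5 + -3*-69 = 2
  c_3 = -1*-26 + 4*29 + 0*-5 + 2*-69 = 4
  c_4 = 0*-26 + -2*29 + 0*-5 + -1*-69 = 11
Writing each c_i in base p = 13:
  c_1 = 12 = 12·13^0
  c_2 = 2 = 2·13^0
  c_3 = 4 = 4·13^0
  c_4 = 11 = 11·13^0
λ_0 = (12, 2, 4, 11)

((12, 2, 4, 11),)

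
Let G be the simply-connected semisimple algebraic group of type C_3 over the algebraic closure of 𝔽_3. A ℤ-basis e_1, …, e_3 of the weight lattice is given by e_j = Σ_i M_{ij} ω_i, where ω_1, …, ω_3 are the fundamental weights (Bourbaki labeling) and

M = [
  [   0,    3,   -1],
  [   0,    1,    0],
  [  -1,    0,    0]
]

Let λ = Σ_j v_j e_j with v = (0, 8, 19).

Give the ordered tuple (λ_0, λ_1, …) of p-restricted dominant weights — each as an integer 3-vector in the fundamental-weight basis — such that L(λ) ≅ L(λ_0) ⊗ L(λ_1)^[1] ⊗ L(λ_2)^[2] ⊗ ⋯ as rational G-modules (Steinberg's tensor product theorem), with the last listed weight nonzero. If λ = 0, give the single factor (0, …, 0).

((2, 2, 0), (1, 2, 0))

Converting to the ω-basis (c_i = row i of M dotted with v = (0, 8, 19)):
  c_1 = 0·0 + 3·8 + (-1)·(19) = 5
  c_2 = 0·0 + 1·8 + 0·19 = 8
  c_3 = (-1)·(0) + 0·8 + 0·19 = 0
Base-3 expansion of each c_i:
  c_1 = 5 = 2·3^0 + 1·3^1
  c_2 = 8 = 2·3^0 + 2·3^1
  c_3 = 0
Factor λ_0 = (2, 2, 0)
Factor λ_1 = (1, 2, 0)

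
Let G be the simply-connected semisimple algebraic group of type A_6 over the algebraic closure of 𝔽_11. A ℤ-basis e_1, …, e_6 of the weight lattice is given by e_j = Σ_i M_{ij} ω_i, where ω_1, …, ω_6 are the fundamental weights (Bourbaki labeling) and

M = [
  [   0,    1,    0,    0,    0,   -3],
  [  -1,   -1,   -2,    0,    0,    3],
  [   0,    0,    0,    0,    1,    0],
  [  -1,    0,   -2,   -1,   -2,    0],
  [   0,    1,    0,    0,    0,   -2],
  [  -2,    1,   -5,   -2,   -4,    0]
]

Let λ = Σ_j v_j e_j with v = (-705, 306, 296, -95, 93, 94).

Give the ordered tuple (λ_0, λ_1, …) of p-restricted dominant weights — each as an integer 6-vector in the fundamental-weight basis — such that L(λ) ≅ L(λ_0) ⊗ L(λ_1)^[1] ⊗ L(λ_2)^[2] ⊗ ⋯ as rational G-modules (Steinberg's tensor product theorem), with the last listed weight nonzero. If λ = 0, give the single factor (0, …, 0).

((2, 1, 5, 0, 8, 10), (2, 8, 8, 2, 10, 4))

In the fundamental-weight basis, λ has coordinates c = M·v (v = (-705, 306, 296, -95, 93, 94)):
  c_1 = 0*-705 + 1*306 + 0*296 + 0*-95 + 0*93 + -3*94 = 24
  c_2 = -1*-705 + -1*306 + -2*296 + 0*-95 + 0*93 + 3*94 = 89
  c_3 = 0*-705 + 0*306 + 0*296 + 0*-95 + 1*93 + 0*94 = 93
  c_4 = -1*-705 + 0*306 + -2*296 + -1*-95 + -2*93 + 0*94 = 22
  c_5 = 0*-705 + 1*306 + 0*296 + 0*-95 + 0*93 + -2*94 = 118
  c_6 = -2*-705 + 1*306 + -5*296 + -2*-95 + -4*93 + 0*94 = 54
p = 11; digits c_i = Σ_j d_{ij}·11^j, 0 ≤ d_{ij} < 11:
  c_1 = 24 = 2·11^0 + 2·11^1
  c_2 = 89 = 1·11^0 + 8·11^1
  c_3 = 93 = 5·11^0 + 8·11^1
  c_4 = 22 = 0·11^0 + 2·11^1
  c_5 = 118 = 8·11^0 + 10·11^1
  c_6 = 54 = 10·11^0 + 4·11^1
λ_0 = (2, 1, 5, 0, 8, 10)
λ_1 = (2, 8, 8, 2, 10, 4)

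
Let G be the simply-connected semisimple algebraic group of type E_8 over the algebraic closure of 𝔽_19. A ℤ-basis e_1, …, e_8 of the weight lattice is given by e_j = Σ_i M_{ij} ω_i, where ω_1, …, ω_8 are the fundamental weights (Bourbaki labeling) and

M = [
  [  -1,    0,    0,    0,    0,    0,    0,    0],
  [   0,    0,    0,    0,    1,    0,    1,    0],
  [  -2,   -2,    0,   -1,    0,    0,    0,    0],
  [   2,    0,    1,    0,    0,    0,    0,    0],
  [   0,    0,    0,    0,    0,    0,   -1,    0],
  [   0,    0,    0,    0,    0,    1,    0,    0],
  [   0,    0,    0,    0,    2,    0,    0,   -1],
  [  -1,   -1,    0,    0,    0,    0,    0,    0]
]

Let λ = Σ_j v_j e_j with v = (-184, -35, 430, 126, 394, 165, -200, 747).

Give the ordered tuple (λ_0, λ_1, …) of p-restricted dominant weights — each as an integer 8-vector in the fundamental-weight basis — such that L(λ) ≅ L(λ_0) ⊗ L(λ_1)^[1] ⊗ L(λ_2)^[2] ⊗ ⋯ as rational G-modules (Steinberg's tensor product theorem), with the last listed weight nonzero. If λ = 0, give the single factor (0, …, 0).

Compute c_i = Σ_j M_{ij} v_j with v = (-184, -35, 430, 126, 394, 165, -200, 747):
  c_1 = -1*-184 + 0*-35 + 0*430 + 0*126 + 0*394 + 0*165 + 0*-200 + 0*747 = 184
  c_2 = 0*-184 + 0*-35 + 0*430 + 0*126 + 1*394 + 0*165 + 1*-200 + 0*747 = 194
  c_3 = -2*-184 + -2*-35 + 0*430 + -1*126 + 0*394 + 0*165 + 0*-200 + 0*747 = 312
  c_4 = 2*-184 + 0*-35 + 1*430 + 0*126 + 0*394 + 0*165 + 0*-200 + 0*747 = 62
  c_5 = 0*-184 + 0*-35 + 0*430 + 0*126 + 0*394 + 0*165 + -1*-200 + 0*747 = 200
  c_6 = 0*-184 + 0*-35 + 0*430 + 0*126 + 0*394 + 1*165 + 0*-200 + 0*747 = 165
  c_7 = 0*-184 + 0*-35 + 0*430 + 0*126 + 2*394 + 0*165 + 0*-200 + -1*747 = 41
  c_8 = -1*-184 + -1*-35 + 0*430 + 0*126 + 0*394 + 0*165 + 0*-200 + 0*747 = 219
p = 19; digits c_i = Σ_j d_{ij}·19^j, 0 ≤ d_{ij} < 19:
  c_1 = 184 = 13·19^0 + 9·19^1
  c_2 = 194 = 4·19^0 + 10·19^1
  c_3 = 312 = 8·19^0 + 16·19^1
  c_4 = 62 = 5·19^0 + 3·19^1
  c_5 = 200 = 10·19^0 + 10·19^1
  c_6 = 165 = 13·19^0 + 8·19^1
  c_7 = 41 = 3·19^0 + 2·19^1
  c_8 = 219 = 10·19^0 + 11·19^1
p-restricted factor λ_0 = (13, 4, 8, 5, 10, 13, 3, 10)
p-restricted factor λ_1 = (9, 10, 16, 3, 10, 8, 2, 11)

((13, 4, 8, 5, 10, 13, 3, 10), (9, 10, 16, 3, 10, 8, 2, 11))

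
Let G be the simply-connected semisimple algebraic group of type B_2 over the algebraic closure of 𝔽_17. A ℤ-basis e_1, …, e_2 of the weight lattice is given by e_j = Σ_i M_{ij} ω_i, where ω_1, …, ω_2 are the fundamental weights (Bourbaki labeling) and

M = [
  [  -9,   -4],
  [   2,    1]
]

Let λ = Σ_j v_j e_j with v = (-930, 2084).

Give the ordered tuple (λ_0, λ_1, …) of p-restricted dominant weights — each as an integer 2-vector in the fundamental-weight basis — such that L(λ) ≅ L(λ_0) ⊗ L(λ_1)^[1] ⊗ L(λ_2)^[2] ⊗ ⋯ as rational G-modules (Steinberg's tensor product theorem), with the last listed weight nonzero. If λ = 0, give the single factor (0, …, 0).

In the fundamental-weight basis, λ has coordinates c = M·v (v = (-930, 2084)):
  c_1 = -9*-930 + -4*2084 = 34
  c_2 = 2*-930 + 1*2084 = 224
p = 17; digits c_i = Σ_j d_{ij}·17^j, 0 ≤ d_{ij} < 17:
  c_1 = 34 = 0·17^0 + 2·17^1
  c_2 = 224 = 3·17^0 + 13·17^1
p-restricted factor λ_0 = (0, 3)
p-restricted factor λ_1 = (2, 13)

((0, 3), (2, 13))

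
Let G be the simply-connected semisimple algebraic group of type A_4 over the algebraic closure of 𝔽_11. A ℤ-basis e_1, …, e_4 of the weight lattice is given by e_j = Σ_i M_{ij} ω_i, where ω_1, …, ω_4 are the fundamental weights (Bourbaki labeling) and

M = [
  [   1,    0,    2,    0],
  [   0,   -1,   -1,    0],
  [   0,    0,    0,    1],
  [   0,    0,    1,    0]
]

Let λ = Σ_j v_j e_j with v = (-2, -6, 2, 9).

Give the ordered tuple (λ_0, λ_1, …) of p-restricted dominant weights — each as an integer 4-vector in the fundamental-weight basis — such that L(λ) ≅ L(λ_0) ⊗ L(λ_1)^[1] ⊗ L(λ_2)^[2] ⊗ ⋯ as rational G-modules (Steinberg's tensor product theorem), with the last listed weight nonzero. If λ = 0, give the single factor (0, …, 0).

((2, 4, 9, 2),)

Compute c_i = Σ_j M_{ij} v_j with v = (-2, -6, 2, 9):
  c_1 = 1*-2 + 0*-6 + 2*2 + 0*9 = 2
  c_2 = 0*-2 + -1*-6 + -1*2 + 0*9 = 4
  c_3 = 0*-2 + 0*-6 + 0*2 + 1*9 = 9
  c_4 = 0*-2 + 0*-6 + 1*2 + 0*9 = 2
Writing each c_i in base p = 11:
  c_1 = 2 = 2·11^0
  c_2 = 4 = 4·11^0
  c_3 = 9 = 9·11^0
  c_4 = 2 = 2·11^0
p-restricted factor λ_0 = (2, 4, 9, 2)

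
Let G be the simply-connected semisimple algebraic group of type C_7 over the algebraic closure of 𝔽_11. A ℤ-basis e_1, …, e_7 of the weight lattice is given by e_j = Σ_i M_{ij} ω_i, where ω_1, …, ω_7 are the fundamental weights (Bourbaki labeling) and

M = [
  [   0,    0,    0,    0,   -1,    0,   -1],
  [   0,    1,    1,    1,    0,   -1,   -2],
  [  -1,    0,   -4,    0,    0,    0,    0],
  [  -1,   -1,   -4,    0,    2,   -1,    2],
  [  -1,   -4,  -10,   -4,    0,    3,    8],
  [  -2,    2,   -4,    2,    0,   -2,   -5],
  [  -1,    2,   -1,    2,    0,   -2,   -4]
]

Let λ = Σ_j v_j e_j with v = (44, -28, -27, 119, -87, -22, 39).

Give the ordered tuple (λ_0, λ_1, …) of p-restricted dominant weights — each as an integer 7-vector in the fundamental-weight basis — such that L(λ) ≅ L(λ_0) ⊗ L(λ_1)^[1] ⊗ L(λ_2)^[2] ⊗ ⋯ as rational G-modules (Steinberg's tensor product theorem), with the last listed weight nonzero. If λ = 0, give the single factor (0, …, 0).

((4, 8, 9, 7, 9, 7, 9), (4, 0, 5, 1, 9, 4, 4))

Compute c_i = Σ_j M_{ij} v_j with v = (44, -28, -27, 119, -87, -22, 39):
  c_1 = 0·44 + (0)·(-28) + (0)·(-27) + 0·119 + (-1)·(-87) + (0)·(-22) + (-1)·(39) = 48
  c_2 = 0·44 + (1)·(-28) + (1)·(-27) + 1·119 + (0)·(-87) + (-1)·(-22) + (-2)·(39) = 8
  c_3 = (-1)·(44) + (0)·(-28) + (-4)·(-27) + 0·119 + (0)·(-87) + (0)·(-22) + 0·39 = 64
  c_4 = (-1)·(44) + (-1)·(-28) + (-4)·(-27) + 0·119 + (2)·(-87) + (-1)·(-22) + 2·39 = 18
  c_5 = (-1)·(44) + (-4)·(-28) + (-10)·(-27) + (-4)·(119) + (0)·(-87) + (3)·(-22) + 8·39 = 108
  c_6 = (-2)·(44) + (2)·(-28) + (-4)·(-27) + 2·119 + (0)·(-87) + (-2)·(-22) + (-5)·(39) = 51
  c_7 = (-1)·(44) + (2)·(-28) + (-1)·(-27) + 2·119 + (0)·(-87) + (-2)·(-22) + (-4)·(39) = 53
p = 11; digits c_i = Σ_j d_{ij}·11^j, 0 ≤ d_{ij} < 11:
  c_1 = 48 = 4·11^0 + 4·11^1
  c_2 = 8 = 8·11^0
  c_3 = 64 = 9·11^0 + 5·11^1
  c_4 = 18 = 7·11^0 + 1·11^1
  c_5 = 108 = 9·11^0 + 9·11^1
  c_6 = 51 = 7·11^0 + 4·11^1
  c_7 = 53 = 9·11^0 + 4·11^1
p-restricted factor λ_0 = (4, 8, 9, 7, 9, 7, 9)
p-restricted factor λ_1 = (4, 0, 5, 1, 9, 4, 4)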